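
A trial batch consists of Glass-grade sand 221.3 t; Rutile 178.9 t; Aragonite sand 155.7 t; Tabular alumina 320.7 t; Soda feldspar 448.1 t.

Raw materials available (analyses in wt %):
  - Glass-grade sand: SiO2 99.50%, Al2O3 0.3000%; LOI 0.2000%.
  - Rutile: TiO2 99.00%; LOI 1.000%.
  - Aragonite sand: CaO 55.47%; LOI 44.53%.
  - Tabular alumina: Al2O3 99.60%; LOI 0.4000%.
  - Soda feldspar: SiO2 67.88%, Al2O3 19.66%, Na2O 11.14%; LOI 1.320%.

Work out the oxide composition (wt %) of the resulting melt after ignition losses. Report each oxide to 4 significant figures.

Each numeric step holds exact precision at every stage. Intermediates are printed, rounded to four significant figures, in the working. Each reported number is rounded exactly once — the derived quantities, which include glass mass, ignition loss, the five compositions, yield, totals, are recomputed in full precision, as written in the problem or answer text, starting from the weights for 1246 t of glass.
Oxide masses out of the charge:
  TiO2: 178.9·0.9900 = 177.1 t
  SiO2: 221.3·0.9950 + 448.1·0.6788 = 524.4 t
  Al2O3: 221.3·0.003000 + 320.7·0.9960 + 448.1·0.1966 = 408.2 t
  CaO: 155.7·0.5547 = 86.37 t
  Na2O: 448.1·0.1114 = 49.92 t
LOI: 221.3·0.002000 + 178.9·0.01000 + 155.7·0.4453 + 320.7·0.004000 + 448.1·0.01320 = 78.76 t
batch − LOI leaves glass = 1325 − 78.76 = 1246 t (= Σ oxide masses)
each oxide over glass, ×100, is wt %

Glass mass = 1246 t (batch 1325 − LOI 78.76).
Composition: TiO2 14.22%, SiO2 42.09%, Al2O3 32.76%, CaO 6.932%, Na2O 4.006%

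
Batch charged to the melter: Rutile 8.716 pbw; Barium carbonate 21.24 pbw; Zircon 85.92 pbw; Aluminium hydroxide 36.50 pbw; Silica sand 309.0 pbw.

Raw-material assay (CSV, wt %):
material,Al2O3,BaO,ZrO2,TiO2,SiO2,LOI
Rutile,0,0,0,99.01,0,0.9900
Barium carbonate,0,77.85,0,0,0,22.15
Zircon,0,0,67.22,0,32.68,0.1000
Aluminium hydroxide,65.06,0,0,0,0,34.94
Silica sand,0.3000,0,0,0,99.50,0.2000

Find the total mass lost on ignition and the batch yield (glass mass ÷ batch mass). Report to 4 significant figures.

Every computation keeps exact precision through every step — rounding to four significant figures applies to each mid-chain value as printed. Each reported value includes exactly one rounding; derived quantities (five oxide percentages, LOI, the totals, net glass mass, yield) are computed at full precision starting from the weights on 443.1 pbw of glass as set out in either problem or answer.
LOI of each material in turn:
  Rutile: 8.716 × 0.009900 = 0.08629 pbw
  Barium carbonate: 21.24 × 0.2215 = 4.705 pbw
  Zircon: 85.92 × 0.001000 = 0.08592 pbw
  Aluminium hydroxide: 36.50 × 0.3494 = 12.75 pbw
  Silica sand: 309.0 × 0.002000 = 0.6180 pbw
Total LOI = 18.25 pbw
Glass = batch − LOI = 461.4 − 18.25 = 443.1 pbw

LOI loss = 18.25 pbw; glass = 443.1 pbw; yield = 96.04%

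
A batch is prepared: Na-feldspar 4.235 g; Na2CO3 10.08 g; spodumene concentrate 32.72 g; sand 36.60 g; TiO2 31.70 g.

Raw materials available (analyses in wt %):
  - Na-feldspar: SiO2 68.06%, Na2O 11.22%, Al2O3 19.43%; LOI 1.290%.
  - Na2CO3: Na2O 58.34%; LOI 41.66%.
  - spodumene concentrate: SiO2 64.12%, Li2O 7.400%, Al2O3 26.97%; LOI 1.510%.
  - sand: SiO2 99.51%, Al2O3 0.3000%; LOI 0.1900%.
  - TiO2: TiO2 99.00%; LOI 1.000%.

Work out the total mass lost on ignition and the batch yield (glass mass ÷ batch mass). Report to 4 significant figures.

The whole derivation holds exact precision through the solve; working values are shown, rounded to four significant digits, in the printout; exactly one rounding is applied to every reported value — all derived quantities, including ignition loss, totals, the five compositions, glass mass, the yield, are re-derived from the weighed amounts on 110.2 g of glass at full precision precisely as stated by problem or answer.
Each material's LOI contribution:
  Na-feldspar: 4.235 × 0.01290 = 0.05463 g
  Na2CO3: 10.08 × 0.4166 = 4.199 g
  spodumene concentrate: 32.72 × 0.01510 = 0.4941 g
  sand: 36.60 × 0.001900 = 0.06954 g
  TiO2: 31.70 × 0.01000 = 0.3170 g
Total LOI = 5.135 g
Glass = batch − LOI = 115.3 − 5.135 = 110.2 g

LOI loss = 5.135 g; glass = 110.2 g; yield = 95.55%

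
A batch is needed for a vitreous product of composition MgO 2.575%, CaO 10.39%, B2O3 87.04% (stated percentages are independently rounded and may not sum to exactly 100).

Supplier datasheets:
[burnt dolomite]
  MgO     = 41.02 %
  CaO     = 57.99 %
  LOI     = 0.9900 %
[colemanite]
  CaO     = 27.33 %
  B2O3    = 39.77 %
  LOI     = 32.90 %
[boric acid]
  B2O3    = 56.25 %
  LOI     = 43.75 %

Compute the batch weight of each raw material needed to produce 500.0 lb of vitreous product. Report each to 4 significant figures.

Batch per 500.0 lb vitreous product:
  burnt dolomite: 31.39 lb
  colemanite: 123.5 lb
  boric acid: 686.4 lb
Total batch = 841.3 lb; LOI loss = 341.2 lb; yield = 59.44%

The working math maintains exact precision through the solve — values along the way are shown, rounded to four significant digits, at each printed step — each reported figure takes a single rounding — the derived quantities are re-derived at full precision (LOI, yield, glass mass, the totals, the three compositions) using the weight values on 500.0 lb of glass, as they appear in the problem or answer text.
Target oxide masses per 500.0 lb vitreous product:
  MgO: 2.575% × 500.0 = 12.88 lb
  CaO: 10.39% × 500.0 = 51.95 lb
  B2O3: 87.04% × 500.0 = 435.2 lb
Balance tally, oxide-wise, per the reported batch figures, for the quoted basis mass (every target is met by its sum up to rounding of the answer):
  MgO: 31.39·0.4102 = 12.88 lb (target 12.88 lb)
  CaO: 31.39·0.5799 + 123.5·0.2733 = 51.96 lb (target 51.95 lb)
  B2O3: 123.5·0.3977 + 686.4·0.5625 = 435.2 lb (target 435.2 lb)
Auditing the glass mass value: batch Σ − ignition loss = 500.0 lb (per-oxide target masses sum to 500.0 lb; stated basis 500.0 lb — deltas are rounding alone).
Whole-batch sum: Σ batch = 841.3 lb; loss to ignition Σ batch·LOI = 341.2 lb; the yield ratio, glass ÷ batch: 59.44%.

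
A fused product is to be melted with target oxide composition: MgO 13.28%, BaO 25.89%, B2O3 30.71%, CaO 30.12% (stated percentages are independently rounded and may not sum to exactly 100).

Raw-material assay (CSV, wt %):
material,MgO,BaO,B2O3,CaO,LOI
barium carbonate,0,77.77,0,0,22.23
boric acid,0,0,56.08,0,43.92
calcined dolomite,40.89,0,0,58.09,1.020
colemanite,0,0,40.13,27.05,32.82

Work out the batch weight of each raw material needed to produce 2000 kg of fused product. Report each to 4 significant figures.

Every computation keeps full precision throughout. Intermediates are printed rounded to 4 significant figures. Every reported result takes a single rounding; the derived quantities are computed in full precision (the four compositions, yield, ignition loss, the totals, glass mass) from the batch weights for 2000 kg of glass, as written in question or answer.
Per-oxide target masses for 2000 kg fused product:
  MgO: 13.28% × 2000 = 265.6 kg
  BaO: 25.89% × 2000 = 517.8 kg
  B2O3: 30.71% × 2000 = 614.2 kg
  CaO: 30.12% × 2000 = 602.4 kg
Sums-versus-targets review using the reported weights, for the quoted basis mass (each sum matches its target mass exact up to rounding of places):
  MgO: 649.5·0.4089 = 265.6 kg (target 265.6 kg)
  BaO: 665.8·0.7777 = 517.8 kg (target 517.8 kg)
  B2O3: 499.8·0.5608 + 832.1·0.4013 = 614.2 kg (target 614.2 kg)
  CaO: 649.5·0.5809 + 832.1·0.2705 = 602.4 kg (target 602.4 kg)
Consistency of the glass mass: net batch after ignition = 2000 kg (summing oxide targets gives 2000 kg; against the stated basis, 2000 kg — deltas are rounding alone).
Batch total: Σ batch = 2647 kg; LOI loss = Σ batch·LOI = 647.2 kg; the yield ratio, glass ÷ batch: 75.55%.

Batch per 2000 kg fused product:
  barium carbonate: 665.8 kg
  boric acid: 499.8 kg
  calcined dolomite: 649.5 kg
  colemanite: 832.1 kg
Total batch = 2647 kg; LOI loss = 647.2 kg; yield = 75.55%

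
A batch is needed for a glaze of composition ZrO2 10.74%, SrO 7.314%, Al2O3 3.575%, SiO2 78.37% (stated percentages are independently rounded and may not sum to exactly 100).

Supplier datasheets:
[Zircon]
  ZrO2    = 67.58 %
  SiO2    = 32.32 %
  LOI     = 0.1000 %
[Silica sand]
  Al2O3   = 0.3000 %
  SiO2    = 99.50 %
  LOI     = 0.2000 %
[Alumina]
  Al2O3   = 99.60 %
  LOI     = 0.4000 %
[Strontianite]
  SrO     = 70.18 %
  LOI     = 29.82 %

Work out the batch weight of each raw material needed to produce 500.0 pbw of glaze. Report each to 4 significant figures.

The intermediate values are printed (rounded to 4 significant figures) when written out; each numeric step keeps exact precision at all times — every reported number takes just one rounding. The derived quantities, which include the yield, the totals, the four compositions, ignition loss, glass mass, are carried at full float precision, as given in problem or answer, from the batch weights at 500.0 pbw of glass.
Per-oxide target masses for 500.0 pbw glaze:
  ZrO2: 10.74% × 500.0 = 53.70 pbw
  SrO: 7.314% × 500.0 = 36.57 pbw
  Al2O3: 3.575% × 500.0 = 17.88 pbw
  SiO2: 78.37% × 500.0 = 391.8 pbw
Mass-balance tally per oxide with the batch weights as given, against the basis in use (every target is met by its sum exact up to rounding of places):
  ZrO2: 79.46·0.6758 = 53.70 pbw (target 53.70 pbw)
  SrO: 52.11·0.7018 = 36.57 pbw (target 36.57 pbw)
  Al2O3: 368.0·0.003000 + 16.84·0.9960 = 17.88 pbw (target 17.88 pbw)
  SiO2: 79.46·0.3232 + 368.0·0.9950 = 391.8 pbw (target 391.8 pbw)
Mass balance on the glass: total charge less LOI = 500.0 pbw (targets for the oxides total 500.0 pbw; the stated basis being 500.0 pbw — a pure rounding effect).
Total batch = Σ batch = 516.4 pbw; loss to ignition Σ batch·LOI = 16.42 pbw; yield = glass ÷ total batch = 96.82%.

Batch per 500.0 pbw glaze:
  Zircon: 79.46 pbw
  Silica sand: 368.0 pbw
  Alumina: 16.84 pbw
  Strontianite: 52.11 pbw
Total batch = 516.4 pbw; LOI loss = 16.42 pbw; yield = 96.82%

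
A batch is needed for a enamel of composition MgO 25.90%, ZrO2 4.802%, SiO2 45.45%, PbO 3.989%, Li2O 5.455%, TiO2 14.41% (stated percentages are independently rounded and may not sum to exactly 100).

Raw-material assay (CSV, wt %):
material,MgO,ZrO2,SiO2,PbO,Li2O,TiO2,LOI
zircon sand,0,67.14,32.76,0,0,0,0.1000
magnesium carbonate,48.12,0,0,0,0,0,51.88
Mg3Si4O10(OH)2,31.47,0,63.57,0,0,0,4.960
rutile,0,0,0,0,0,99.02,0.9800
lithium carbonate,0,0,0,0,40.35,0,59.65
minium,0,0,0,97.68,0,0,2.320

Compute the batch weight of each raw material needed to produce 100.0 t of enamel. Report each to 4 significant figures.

Exact precision is held at each step — intermediates are shown, rounded to four significant figures, in the printout; each reported value is rounded exactly once — the derived quantities, including LOI, the totals, net glass mass, six oxide percentages, the yield, are re-derived using the weight values for 100.0 t of glass in full precision, as given in the question or the answer.
Target oxide masses per 100.0 t enamel:
  MgO: 25.90% × 100.0 = 25.90 t
  ZrO2: 4.802% × 100.0 = 4.802 t
  SiO2: 45.45% × 100.0 = 45.45 t
  PbO: 3.989% × 100.0 = 3.989 t
  Li2O: 5.455% × 100.0 = 5.455 t
  TiO2: 14.41% × 100.0 = 14.41 t
Oxide-by-oxide audit applying the batch weights above, versus the basis set out (every target is met by its sum net of answer rounding effects):
  MgO: 9.477·0.4812 + 67.81·0.3147 = 25.90 t (target 25.90 t)
  ZrO2: 7.152·0.6714 = 4.802 t (target 4.802 t)
  SiO2: 7.152·0.3276 + 67.81·0.6357 = 45.45 t (target 45.45 t)
  PbO: 4.084·0.9768 = 3.989 t (target 3.989 t)
  Li2O: 13.52·0.4035 = 5.455 t (target 5.455 t)
  TiO2: 14.55·0.9902 = 14.41 t (target 14.41 t)
Glass-mass bookkeeping: batch Σ − ignition loss = 100.0 t (the Σ of target masses is 100.0 t; versus the stated basis of 100.0 t — deltas are rounding alone).
Adding the batch up: Σ batch = 116.6 t; ignition loss, Σ(batch × LOI) = 16.59 t; yield: glass divided by total = 85.77%.

Batch per 100.0 t enamel:
  zircon sand: 7.152 t
  magnesium carbonate: 9.477 t
  Mg3Si4O10(OH)2: 67.81 t
  rutile: 14.55 t
  lithium carbonate: 13.52 t
  minium: 4.084 t
Total batch = 116.6 t; LOI loss = 16.59 t; yield = 85.77%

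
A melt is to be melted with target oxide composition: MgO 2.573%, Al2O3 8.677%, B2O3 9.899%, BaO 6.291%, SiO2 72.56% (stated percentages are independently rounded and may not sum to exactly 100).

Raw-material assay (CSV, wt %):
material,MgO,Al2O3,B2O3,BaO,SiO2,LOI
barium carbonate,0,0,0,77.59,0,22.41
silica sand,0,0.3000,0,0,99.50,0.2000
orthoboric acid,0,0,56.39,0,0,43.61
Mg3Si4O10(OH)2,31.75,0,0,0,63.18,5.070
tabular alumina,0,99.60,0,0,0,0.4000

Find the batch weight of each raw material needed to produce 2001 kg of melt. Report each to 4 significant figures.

Mid-chain values are displayed, rounded to four significant figures, in the printout — full float precision is held at each step — a single rounding yields every reported number — all derived quantities, which include yield, LOI, the five compositions, the totals, net glass mass, are re-derived in full precision, as given in question or answer, from the weighed amounts at 2001 kg of glass.
Target oxide masses per 2001 kg melt:
  MgO: 2.573% × 2001 = 51.49 kg
  Al2O3: 8.677% × 2001 = 173.6 kg
  B2O3: 9.899% × 2001 = 198.1 kg
  BaO: 6.291% × 2001 = 125.9 kg
  SiO2: 72.56% × 2001 = 1452 kg
A balance pass over the oxides, per the reported batch figures, versus the basis set out (target by target, the sums agree within answer rounding):
  MgO: 162.2·0.3175 = 51.50 kg (target 51.49 kg)
  Al2O3: 1356·0.003000 + 170.2·0.9960 = 173.6 kg (target 173.6 kg)
  B2O3: 351.3·0.5639 = 198.1 kg (target 198.1 kg)
  BaO: 162.2·0.7759 = 125.9 kg (target 125.9 kg)
  SiO2: 1356·0.9950 + 162.2·0.6318 = 1452 kg (target 1452 kg)
Glass-mass closure: batch Σ − ignition loss = 2001 kg (the Σ of target masses is 2001 kg; against the stated basis, 2001 kg — differing by rounding only).
Adding the batch up: Σ batch = 2202 kg; LOI removed, Σ of batch·LOI: 201.2 kg; the yield ratio, glass ÷ batch: 90.86%.

Batch per 2001 kg melt:
  barium carbonate: 162.2 kg
  silica sand: 1356 kg
  orthoboric acid: 351.3 kg
  Mg3Si4O10(OH)2: 162.2 kg
  tabular alumina: 170.2 kg
Total batch = 2202 kg; LOI loss = 201.2 kg; yield = 90.86%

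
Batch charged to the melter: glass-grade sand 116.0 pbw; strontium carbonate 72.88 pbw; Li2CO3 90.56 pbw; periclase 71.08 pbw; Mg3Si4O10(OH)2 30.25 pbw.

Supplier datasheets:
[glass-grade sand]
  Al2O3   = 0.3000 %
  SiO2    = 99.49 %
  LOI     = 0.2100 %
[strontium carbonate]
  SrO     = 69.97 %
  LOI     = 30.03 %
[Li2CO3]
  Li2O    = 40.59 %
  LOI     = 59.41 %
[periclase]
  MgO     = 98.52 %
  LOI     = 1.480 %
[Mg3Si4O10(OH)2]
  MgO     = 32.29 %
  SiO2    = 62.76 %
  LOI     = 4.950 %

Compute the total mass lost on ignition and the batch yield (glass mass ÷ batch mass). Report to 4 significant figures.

Every computation keeps full float precision from start to finish — the intermediate values are displayed, with 4-significant-figure rounding, on the page. Every reported figure receives exactly one rounding. The derived quantities are carried from the batch weights for 302.3 pbw of glass in full float precision (ignition loss, net glass mass, the yield, five oxide percentages, the totals), exactly as printed in the problem or the answer.
Material-by-material LOI:
  glass-grade sand: 116.0 × 0.002100 = 0.2436 pbw
  strontium carbonate: 72.88 × 0.3003 = 21.89 pbw
  Li2CO3: 90.56 × 0.5941 = 53.80 pbw
  periclase: 71.08 × 0.01480 = 1.052 pbw
  Mg3Si4O10(OH)2: 30.25 × 0.04950 = 1.497 pbw
Total LOI = 78.48 pbw
Glass = batch − LOI = 380.8 − 78.48 = 302.3 pbw

LOI loss = 78.48 pbw; glass = 302.3 pbw; yield = 79.39%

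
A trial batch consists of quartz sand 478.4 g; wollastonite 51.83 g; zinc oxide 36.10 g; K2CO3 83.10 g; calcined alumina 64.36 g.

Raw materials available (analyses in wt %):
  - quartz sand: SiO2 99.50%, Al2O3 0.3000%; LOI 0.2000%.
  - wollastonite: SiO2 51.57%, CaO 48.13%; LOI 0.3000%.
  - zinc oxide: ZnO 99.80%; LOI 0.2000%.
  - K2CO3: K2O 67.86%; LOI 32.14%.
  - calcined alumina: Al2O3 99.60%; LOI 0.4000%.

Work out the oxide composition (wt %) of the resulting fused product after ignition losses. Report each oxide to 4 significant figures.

Glass mass = 685.6 g (batch 713.8 − LOI 28.15).
Composition: ZnO 5.255%, SiO2 73.32%, K2O 8.225%, CaO 3.638%, Al2O3 9.559%

The working math carries full precision through the solve — the intermediate values are displayed with 4-significant-digit rounding when written out; each reported value receives exactly one rounding — all derived quantities, including the yield, LOI, five oxide percentages, net glass mass, totals, are carried starting from the weights at 685.6 g of glass at full precision, as written in problem or answer.
Oxide-by-oxide delivered mass:
  ZnO: 36.10·0.9980 = 36.03 g
  SiO2: 478.4·0.9950 + 51.83·0.5157 = 502.7 g
  K2O: 83.10·0.6786 = 56.39 g
  CaO: 51.83·0.4813 = 24.95 g
  Al2O3: 478.4·0.003000 + 64.36·0.9960 = 65.54 g
LOI: 478.4·0.002000 + 51.83·0.003000 + 36.10·0.002000 + 83.10·0.3214 + 64.36·0.004000 = 28.15 g
Glass mass = batch − LOI = 713.8 − 28.15 = 685.6 g (the oxide masses sum to this)
oxide / glass × 100 gives the wt %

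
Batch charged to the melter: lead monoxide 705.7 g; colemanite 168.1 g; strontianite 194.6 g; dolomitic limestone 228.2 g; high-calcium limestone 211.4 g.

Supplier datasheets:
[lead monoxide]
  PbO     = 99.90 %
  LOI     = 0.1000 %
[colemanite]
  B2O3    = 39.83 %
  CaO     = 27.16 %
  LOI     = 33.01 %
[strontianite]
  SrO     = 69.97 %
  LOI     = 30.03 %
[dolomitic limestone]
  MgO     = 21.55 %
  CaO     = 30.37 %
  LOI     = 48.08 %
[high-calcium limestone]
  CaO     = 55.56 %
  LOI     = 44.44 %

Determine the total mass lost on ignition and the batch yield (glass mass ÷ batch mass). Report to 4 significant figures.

LOI loss = 318.3 g; glass = 1190 g; yield = 78.89%

Working values are shown rounded to 4 significant digits at each printed step — the working math carries exact precision through the solve. Every reported figure is rounded only once — all derived quantities are rebuilt starting from the weights per 1190 g of glass in full float precision (LOI, five oxide percentages, net glass mass, totals, the yield), exactly as shown in question or answer.
Per-material ignition loss:
  lead monoxide: 705.7 × 0.001000 = 0.7057 g
  colemanite: 168.1 × 0.3301 = 55.49 g
  strontianite: 194.6 × 0.3003 = 58.44 g
  dolomitic limestone: 228.2 × 0.4808 = 109.7 g
  high-calcium limestone: 211.4 × 0.4444 = 93.95 g
Total LOI = 318.3 g
Glass = batch − LOI = 1508 − 318.3 = 1190 g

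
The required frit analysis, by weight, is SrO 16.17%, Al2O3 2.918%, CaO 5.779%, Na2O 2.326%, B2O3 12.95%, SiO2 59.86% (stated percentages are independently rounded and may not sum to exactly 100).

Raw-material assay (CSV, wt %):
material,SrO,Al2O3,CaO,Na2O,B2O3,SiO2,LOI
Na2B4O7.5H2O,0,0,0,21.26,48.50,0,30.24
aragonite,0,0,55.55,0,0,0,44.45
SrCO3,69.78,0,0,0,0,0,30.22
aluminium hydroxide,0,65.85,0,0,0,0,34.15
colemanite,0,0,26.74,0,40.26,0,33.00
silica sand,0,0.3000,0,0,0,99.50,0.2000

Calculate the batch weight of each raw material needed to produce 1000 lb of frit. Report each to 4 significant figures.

Each numeric step carries exact precision end to end. Mid-chain values are shown rounded to four significant digits within the worked lines — a single rounding yields every reported value; all derived quantities, which include LOI, net glass mass, the totals, yield, six oxide percentages, are recomputed at full precision, as set out in problem or answer, from the batch weights at 1000 lb of glass.
Per-oxide target masses for 1000 lb frit:
  SrO: 16.17% × 1000 = 161.7 lb
  Al2O3: 2.918% × 1000 = 29.18 lb
  CaO: 5.779% × 1000 = 57.79 lb
  Na2O: 2.326% × 1000 = 23.26 lb
  B2O3: 12.95% × 1000 = 129.5 lb
  SiO2: 59.86% × 1000 = 598.6 lb
A balance pass over the oxides, on the weights just shown, for the quoted basis mass (delivered sums recover each target up to rounding of the answer):
  SrO: 231.7·0.6978 = 161.7 lb (target 161.7 lb)
  Al2O3: 41.57·0.6585 + 601.6·0.003000 = 29.18 lb (target 29.18 lb)
  CaO: 12.64·0.5555 + 189.9·0.2674 = 57.80 lb (target 57.79 lb)
  Na2O: 109.4·0.2126 = 23.26 lb (target 23.26 lb)
  B2O3: 109.4·0.4850 + 189.9·0.4026 = 129.5 lb (target 129.5 lb)
  SiO2: 601.6·0.9950 = 598.6 lb (target 598.6 lb)
Glass-mass bookkeeping: batch Σ − ignition loss = 1000 lb (oxide target masses add up to 1000 lb; versus the stated basis of 1000 lb — rounding explains the deltas).
Summing the batch: Σ batch = 1187 lb; LOI removed, Σ of batch·LOI: 186.8 lb; yield = glass ÷ total batch = 84.26%.

Batch per 1000 lb frit:
  Na2B4O7.5H2O: 109.4 lb
  aragonite: 12.64 lb
  SrCO3: 231.7 lb
  aluminium hydroxide: 41.57 lb
  colemanite: 189.9 lb
  silica sand: 601.6 lb
Total batch = 1187 lb; LOI loss = 186.8 lb; yield = 84.26%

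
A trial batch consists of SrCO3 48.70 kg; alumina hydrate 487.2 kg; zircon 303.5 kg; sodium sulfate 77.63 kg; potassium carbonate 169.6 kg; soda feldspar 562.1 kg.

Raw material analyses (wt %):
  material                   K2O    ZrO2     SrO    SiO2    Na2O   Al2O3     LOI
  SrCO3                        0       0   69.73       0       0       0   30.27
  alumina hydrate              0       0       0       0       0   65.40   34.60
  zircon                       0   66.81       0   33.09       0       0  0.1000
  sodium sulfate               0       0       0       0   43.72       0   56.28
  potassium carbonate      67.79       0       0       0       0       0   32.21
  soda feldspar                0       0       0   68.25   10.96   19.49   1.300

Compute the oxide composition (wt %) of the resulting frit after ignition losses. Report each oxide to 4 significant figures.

Glass mass = 1359 kg (batch 1649 − LOI 289.2).
Composition: K2O 8.457%, ZrO2 14.92%, SrO 2.498%, SiO2 35.61%, Na2O 7.028%, Al2O3 31.50%

Values along the way appear with 4-significant-figure rounding at each printed step — the whole derivation runs at exact precision end to end — each reported figure is rounded just once. The derived quantities are recomputed starting from the weights per 1359 kg of glass at full float precision (the totals, the six compositions, the yield, LOI, glass mass), as quoted within question or answer.
Oxide masses out of the charge:
  K2O: 169.6·0.6779 = 115.0 kg
  ZrO2: 303.5·0.6681 = 202.8 kg
  SrO: 48.70·0.6973 = 33.96 kg
  SiO2: 303.5·0.3309 + 562.1·0.6825 = 484.1 kg
  Na2O: 77.63·0.4372 + 562.1·0.1096 = 95.55 kg
  Al2O3: 487.2·0.6540 + 562.1·0.1949 = 428.2 kg
LOI: 48.70·0.3027 + 487.2·0.3460 + 303.5·0.001000 + 77.63·0.5628 + 169.6·0.3221 + 562.1·0.01300 = 289.2 kg
Resulting glass, batch − LOI: 1649 − 289.2 = 1359 kg (= the summed oxide contributions)
wt % = 100 × oxide mass / glass mass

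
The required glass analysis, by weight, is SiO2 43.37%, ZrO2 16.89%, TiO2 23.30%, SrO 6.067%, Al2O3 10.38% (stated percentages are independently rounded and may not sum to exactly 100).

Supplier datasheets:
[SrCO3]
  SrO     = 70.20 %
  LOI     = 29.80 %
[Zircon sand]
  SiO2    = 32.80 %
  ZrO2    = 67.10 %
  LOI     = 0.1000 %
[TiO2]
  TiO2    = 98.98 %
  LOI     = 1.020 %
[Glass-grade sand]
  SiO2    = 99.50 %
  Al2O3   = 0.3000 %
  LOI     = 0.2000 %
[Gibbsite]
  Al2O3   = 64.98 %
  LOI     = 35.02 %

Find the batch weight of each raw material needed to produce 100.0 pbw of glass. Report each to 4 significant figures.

All arithmetic maintains full float precision at every stage. Values along the way are printed rounded off to 4 significant digits on the page — a single rounding completes every reported number; the derived quantities, including ignition loss, yield, net glass mass, totals, the five compositions, are carried starting from the weights at 100.0 pbw of glass in exact precision as quoted within the problem or answer text.
Per-oxide target masses for 100.0 pbw glass:
  SiO2: 43.37% × 100.0 = 43.37 pbw
  ZrO2: 16.89% × 100.0 = 16.89 pbw
  TiO2: 23.30% × 100.0 = 23.30 pbw
  SrO: 6.067% × 100.0 = 6.067 pbw
  Al2O3: 10.38% × 100.0 = 10.38 pbw
Checking each oxide sum given the weights on record, on the stated basis (each sum matches its target mass net of answer rounding effects):
  SiO2: 25.17·0.3280 + 35.29·0.9950 = 43.37 pbw (target 43.37 pbw)
  ZrO2: 25.17·0.6710 = 16.89 pbw (target 16.89 pbw)
  TiO2: 23.54·0.9898 = 23.30 pbw (target 23.30 pbw)
  SrO: 8.642·0.7020 = 6.067 pbw (target 6.067 pbw)
  Al2O3: 35.29·0.003000 + 15.81·0.6498 = 10.38 pbw (target 10.38 pbw)
Consistency of the glass mass: total charge less LOI = 100.0 pbw (the Σ of target masses is 100.0 pbw; with the basis standing at 100.0 pbw — a pure rounding effect).
Adding the batch up: Σ batch = 108.5 pbw; LOI removed, Σ of batch·LOI: 8.448 pbw; yield: glass divided by total = 92.21%.

Batch per 100.0 pbw glass:
  SrCO3: 8.642 pbw
  Zircon sand: 25.17 pbw
  TiO2: 23.54 pbw
  Glass-grade sand: 35.29 pbw
  Gibbsite: 15.81 pbw
Total batch = 108.5 pbw; LOI loss = 8.448 pbw; yield = 92.21%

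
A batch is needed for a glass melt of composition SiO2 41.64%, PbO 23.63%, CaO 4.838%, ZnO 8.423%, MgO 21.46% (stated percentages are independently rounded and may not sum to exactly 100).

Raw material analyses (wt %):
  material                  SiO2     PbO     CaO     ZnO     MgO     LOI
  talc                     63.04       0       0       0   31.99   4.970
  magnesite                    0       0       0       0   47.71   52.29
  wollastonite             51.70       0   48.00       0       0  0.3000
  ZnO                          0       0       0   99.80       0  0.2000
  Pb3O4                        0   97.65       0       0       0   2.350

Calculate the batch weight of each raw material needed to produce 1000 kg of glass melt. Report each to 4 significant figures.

The working math maintains full float precision all the way through. Mid-chain values are displayed (rounded to 4 significant figures) alongside each step — every reported number carries a single rounding; derived quantities (glass mass, totals, five oxide percentages, the yield, LOI) are re-derived in exact precision using the weight values at 1000 kg of glass, as given in the problem or the answer.
Target oxide masses per 1000 kg glass melt:
  SiO2: 41.64% × 1000 = 416.4 kg
  PbO: 23.63% × 1000 = 236.3 kg
  CaO: 4.838% × 1000 = 48.38 kg
  ZnO: 8.423% × 1000 = 84.23 kg
  MgO: 21.46% × 1000 = 214.6 kg
Verifying the oxide balance with the batch weights as given, at the basis given (delivered sums recover each target inside rounding margins):
  SiO2: 577.9·0.6304 + 100.8·0.5170 = 416.4 kg (target 416.4 kg)
  PbO: 242.0·0.9765 = 236.3 kg (target 236.3 kg)
  CaO: 100.8·0.4800 = 48.38 kg (target 48.38 kg)
  ZnO: 84.40·0.9980 = 84.23 kg (target 84.23 kg)
  MgO: 577.9·0.3199 + 62.33·0.4771 = 214.6 kg (target 214.6 kg)
The glass-mass cross-check: Σ batch − LOI loss = 1000 kg (per-oxide target masses sum to 999.9 kg; with the basis standing at 1000 kg — any gap is answer rounding).
Summing the batch: Σ batch = 1067 kg; ignition loss, Σ(batch × LOI) = 67.47 kg; yield: glass divided by total = 93.68%.

Batch per 1000 kg glass melt:
  talc: 577.9 kg
  magnesite: 62.33 kg
  wollastonite: 100.8 kg
  ZnO: 84.40 kg
  Pb3O4: 242.0 kg
Total batch = 1067 kg; LOI loss = 67.47 kg; yield = 93.68%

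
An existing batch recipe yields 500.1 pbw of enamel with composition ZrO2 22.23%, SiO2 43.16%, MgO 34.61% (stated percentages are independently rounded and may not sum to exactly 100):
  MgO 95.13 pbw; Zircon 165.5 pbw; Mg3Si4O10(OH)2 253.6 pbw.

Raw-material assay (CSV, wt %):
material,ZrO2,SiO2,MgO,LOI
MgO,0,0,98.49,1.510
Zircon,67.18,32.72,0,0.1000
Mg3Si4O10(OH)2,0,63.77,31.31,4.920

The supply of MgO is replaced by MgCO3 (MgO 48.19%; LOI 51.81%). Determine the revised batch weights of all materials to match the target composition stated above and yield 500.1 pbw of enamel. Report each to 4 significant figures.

In-progress results appear, with 4-significant-digit rounding, in the working — all arithmetic runs at full precision at every stage — a single rounding completes each reported value. The derived quantities, including the totals, the three compositions, net glass mass, LOI, yield, are recomputed from the batch weights for 500.1 pbw of glass in full precision exactly as printed in the problem or the answer.
The oxide mass targets at 500.1 pbw enamel:
  ZrO2: 22.23% × 500.1 = 111.2 pbw
  SiO2: 43.16% × 500.1 = 215.8 pbw
  MgO: 34.61% × 500.1 = 173.1 pbw
Checking each oxide sum using the reported weights, under the basis named above (delivered sums recover each target given rounding of the digits):
  ZrO2: 165.5·0.6718 = 111.2 pbw (target 111.2 pbw)
  SiO2: 165.5·0.3272 + 253.6·0.6377 = 215.9 pbw (target 215.8 pbw)
  MgO: 194.4·0.4819 + 253.6·0.3131 = 173.1 pbw (target 173.1 pbw)
The glass-mass cross-check: batch Σ − ignition loss = 500.1 pbw (the targets, summed, come to 500.1 pbw; with the basis standing at 500.1 pbw — any gap is answer rounding).
Summing the batch: Σ batch = 613.5 pbw; LOI removed, Σ of batch·LOI: 113.4 pbw; the yield ratio, glass ÷ batch: 81.52%.

Revised batch per 500.1 pbw enamel:
  MgCO3: 194.4 pbw
  Zircon: 165.5 pbw
  Mg3Si4O10(OH)2: 253.6 pbw
Total batch = 613.5 pbw; LOI loss = 113.4 pbw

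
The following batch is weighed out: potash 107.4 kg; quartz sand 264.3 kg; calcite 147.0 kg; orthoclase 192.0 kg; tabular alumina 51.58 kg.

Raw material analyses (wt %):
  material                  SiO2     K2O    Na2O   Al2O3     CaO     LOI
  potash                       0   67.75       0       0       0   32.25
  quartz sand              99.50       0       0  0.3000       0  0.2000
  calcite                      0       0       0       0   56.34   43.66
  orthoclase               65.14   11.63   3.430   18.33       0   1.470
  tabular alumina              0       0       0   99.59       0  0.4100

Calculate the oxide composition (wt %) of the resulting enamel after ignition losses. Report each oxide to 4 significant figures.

Glass mass = 659.9 kg (batch 762.3 − LOI 102.4).
Composition: SiO2 58.80%, K2O 14.41%, Na2O 0.9980%, Al2O3 13.24%, CaO 12.55%

Working values are printed rounded to four significant figures at each printed step; exact precision is held through the solve; exactly one rounding goes into every reported result. The derived quantities (the yield, LOI, glass mass, five oxide percentages, the totals) are re-derived in full precision from the batch weights on 659.9 kg of glass, as given in problem or answer.
Oxide masses out of the charge:
  SiO2: 264.3·0.9950 + 192.0·0.6514 = 388.0 kg
  K2O: 107.4·0.6775 + 192.0·0.1163 = 95.09 kg
  Na2O: 192.0·0.03430 = 6.586 kg
  Al2O3: 264.3·0.003000 + 192.0·0.1833 + 51.58·0.9959 = 87.36 kg
  CaO: 147.0·0.5634 = 82.82 kg
LOI: 107.4·0.3225 + 264.3·0.002000 + 147.0·0.4366 + 192.0·0.01470 + 51.58·0.004100 = 102.4 kg
Glass mass = batch − LOI = 762.3 − 102.4 = 659.9 kg (consistent with Σ oxide mass)
each wt % is 100 × oxide ÷ glass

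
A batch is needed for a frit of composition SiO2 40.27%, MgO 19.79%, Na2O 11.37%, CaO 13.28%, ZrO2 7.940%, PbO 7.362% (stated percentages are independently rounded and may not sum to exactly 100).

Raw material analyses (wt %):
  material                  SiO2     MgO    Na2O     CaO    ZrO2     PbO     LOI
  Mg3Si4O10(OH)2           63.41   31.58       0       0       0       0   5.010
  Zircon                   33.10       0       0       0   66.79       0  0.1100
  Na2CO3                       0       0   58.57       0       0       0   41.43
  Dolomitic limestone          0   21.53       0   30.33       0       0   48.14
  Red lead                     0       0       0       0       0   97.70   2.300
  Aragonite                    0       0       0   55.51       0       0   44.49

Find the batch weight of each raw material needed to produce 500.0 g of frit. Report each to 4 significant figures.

Batch per 500.0 g frit:
  Mg3Si4O10(OH)2: 286.5 g
  Zircon: 59.44 g
  Na2CO3: 97.06 g
  Dolomitic limestone: 39.34 g
  Red lead: 37.68 g
  Aragonite: 98.12 g
Total batch = 618.1 g; LOI loss = 118.1 g; yield = 80.90%

In-progress results are printed (rounded to 4 significant digits) when written out. Every computation keeps full precision through the solve. Each reported number is rounded just once. All derived quantities are recomputed at full precision (the yield, the six compositions, ignition loss, the totals, net glass mass) from the batch weights at 500.0 g of glass, precisely as stated by question or answer.
Target masses of each oxide per 500.0 g frit:
  SiO2: 40.27% × 500.0 = 201.4 g
  MgO: 19.79% × 500.0 = 98.95 g
  Na2O: 11.37% × 500.0 = 56.85 g
  CaO: 13.28% × 500.0 = 66.40 g
  ZrO2: 7.940% × 500.0 = 39.70 g
  PbO: 7.362% × 500.0 = 36.81 g
Verifying the oxide balance applying the batch weights above, relative to the basis at hand (target by target, the sums agree exact up to rounding of places):
  SiO2: 286.5·0.6341 + 59.44·0.3310 = 201.3 g (target 201.4 g)
  MgO: 286.5·0.3158 + 39.34·0.2153 = 98.95 g (target 98.95 g)
  Na2O: 97.06·0.5857 = 56.85 g (target 56.85 g)
  CaO: 39.34·0.3033 + 98.12·0.5551 = 66.40 g (target 66.40 g)
  ZrO2: 59.44·0.6679 = 39.70 g (target 39.70 g)
  PbO: 37.68·0.9770 = 36.81 g (target 36.81 g)
The glass-mass cross-check: batch Σ − ignition loss = 500.1 g (targets for the oxides total 500.1 g; stated basis 500.0 g — rounding explains the deltas).
Summing the batch: Σ batch = 618.1 g; LOI removed, Σ of batch·LOI: 118.1 g; glass ÷ batch gives a yield of 80.90%.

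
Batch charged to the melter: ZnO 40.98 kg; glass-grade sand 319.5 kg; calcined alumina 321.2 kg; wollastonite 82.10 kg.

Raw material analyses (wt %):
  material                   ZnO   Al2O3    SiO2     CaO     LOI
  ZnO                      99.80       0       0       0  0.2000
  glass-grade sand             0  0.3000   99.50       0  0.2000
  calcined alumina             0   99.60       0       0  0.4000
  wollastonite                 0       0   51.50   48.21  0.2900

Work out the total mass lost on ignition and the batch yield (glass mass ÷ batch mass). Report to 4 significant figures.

Values along the way are displayed rounded to 4 significant digits alongside each step — every computation keeps exact precision at all times — every reported value is rounded a single time — all derived quantities, including totals, ignition loss, the four compositions, the yield, net glass mass, are rebuilt using the weight values for 761.5 kg of glass at full precision, as quoted within the question or the answer.
Each material's LOI contribution:
  ZnO: 40.98 × 0.002000 = 0.08196 kg
  glass-grade sand: 319.5 × 0.002000 = 0.6390 kg
  calcined alumina: 321.2 × 0.004000 = 1.285 kg
  wollastonite: 82.10 × 0.002900 = 0.2381 kg
Total LOI = 2.244 kg
Glass = batch − LOI = 763.8 − 2.244 = 761.5 kg

LOI loss = 2.244 kg; glass = 761.5 kg; yield = 99.71%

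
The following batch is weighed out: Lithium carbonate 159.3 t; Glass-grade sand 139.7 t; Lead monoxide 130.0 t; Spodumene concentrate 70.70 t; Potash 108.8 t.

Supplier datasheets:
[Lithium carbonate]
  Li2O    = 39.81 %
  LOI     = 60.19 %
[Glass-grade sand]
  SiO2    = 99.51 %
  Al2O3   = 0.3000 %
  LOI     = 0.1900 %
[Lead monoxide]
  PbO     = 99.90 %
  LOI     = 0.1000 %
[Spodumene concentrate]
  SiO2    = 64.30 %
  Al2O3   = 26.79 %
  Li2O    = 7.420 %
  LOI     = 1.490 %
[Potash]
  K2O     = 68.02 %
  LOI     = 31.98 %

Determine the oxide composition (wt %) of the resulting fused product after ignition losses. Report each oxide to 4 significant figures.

Values along the way are shown, rounded to four significant digits, on the page. The working math keeps full float precision at each step. Every reported result is rounded exactly once. All derived quantities (the yield, glass mass, the five compositions, ignition loss, the totals) are carried starting from the weights at 476.4 t of glass at exact precision, exactly as printed in the problem or the answer.
Oxide masses out of the charge:
  SiO2: 139.7·0.9951 + 70.70·0.6430 = 184.5 t
  PbO: 130.0·0.9990 = 129.9 t
  Al2O3: 139.7·0.003000 + 70.70·0.2679 = 19.36 t
  Li2O: 159.3·0.3981 + 70.70·0.07420 = 68.66 t
  K2O: 108.8·0.6802 = 74.01 t
LOI: 159.3·0.6019 + 139.7·0.001900 + 130.0·0.001000 + 70.70·0.01490 + 108.8·0.3198 = 132.1 t
Net of LOI, the glass mass = 608.5 − 132.1 = 476.4 t (= Σ oxide masses)
each wt % is 100 × oxide ÷ glass

Glass mass = 476.4 t (batch 608.5 − LOI 132.1).
Composition: SiO2 38.72%, PbO 27.26%, Al2O3 4.064%, Li2O 14.41%, K2O 15.54%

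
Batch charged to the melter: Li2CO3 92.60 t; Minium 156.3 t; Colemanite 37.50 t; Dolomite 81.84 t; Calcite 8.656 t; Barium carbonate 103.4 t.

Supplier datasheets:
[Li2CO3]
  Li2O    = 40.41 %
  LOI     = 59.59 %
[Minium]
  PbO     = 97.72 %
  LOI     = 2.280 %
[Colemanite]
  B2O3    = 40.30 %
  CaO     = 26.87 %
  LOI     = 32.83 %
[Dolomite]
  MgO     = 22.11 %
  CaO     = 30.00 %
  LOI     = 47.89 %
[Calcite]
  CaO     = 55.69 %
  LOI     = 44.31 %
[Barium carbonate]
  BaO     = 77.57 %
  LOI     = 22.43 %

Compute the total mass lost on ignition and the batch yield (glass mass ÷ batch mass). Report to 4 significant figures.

LOI loss = 137.3 t; glass = 343.0 t; yield = 71.42%

Mid-chain values are displayed, with 4-significant-digit rounding, alongside each step — each numeric step maintains full float precision in every operation — each reported result is rounded only once. All derived quantities (totals, glass mass, the six compositions, yield, LOI) are recomputed from the batch weights on 343.0 t of glass at exact precision as given in either problem or answer.
Each material's LOI contribution:
  Li2CO3: 92.60 × 0.5959 = 55.18 t
  Minium: 156.3 × 0.02280 = 3.564 t
  Colemanite: 37.50 × 0.3283 = 12.31 t
  Dolomite: 81.84 × 0.4789 = 39.19 t
  Calcite: 8.656 × 0.4431 = 3.835 t
  Barium carbonate: 103.4 × 0.2243 = 23.19 t
Total LOI = 137.3 t
Glass = batch − LOI = 480.3 − 137.3 = 343.0 t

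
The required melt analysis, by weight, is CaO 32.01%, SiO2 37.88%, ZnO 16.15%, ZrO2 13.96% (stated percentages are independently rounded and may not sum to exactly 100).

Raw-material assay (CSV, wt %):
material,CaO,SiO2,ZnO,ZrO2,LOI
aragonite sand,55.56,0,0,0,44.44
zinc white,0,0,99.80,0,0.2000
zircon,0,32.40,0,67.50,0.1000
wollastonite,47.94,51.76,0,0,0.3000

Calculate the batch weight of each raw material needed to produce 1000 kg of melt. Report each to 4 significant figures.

Working values are printed (rounded to four significant figures) within the worked lines. The whole derivation carries full float precision at each step. Every reported number sees exactly one rounding; the derived quantities (ignition loss, yield, glass mass, totals, four oxide percentages) are recomputed in full float precision using the weight values per 1000 kg of glass exactly as shown in the question or the answer.
Oxide mass targets, per 1000 kg melt:
  CaO: 32.01% × 1000 = 320.1 kg
  SiO2: 37.88% × 1000 = 378.8 kg
  ZnO: 16.15% × 1000 = 161.5 kg
  ZrO2: 13.96% × 1000 = 139.6 kg
Sums-versus-targets review applying the batch weights above, per the basis as stated (oxide sums agree with the targets up to rounding of the answer):
  CaO: 56.37·0.5556 + 602.4·0.4794 = 320.1 kg (target 320.1 kg)
  SiO2: 206.8·0.3240 + 602.4·0.5176 = 378.8 kg (target 378.8 kg)
  ZnO: 161.8·0.9980 = 161.5 kg (target 161.5 kg)
  ZrO2: 206.8·0.6750 = 139.6 kg (target 139.6 kg)
Consistency of the glass mass: Σ batch − LOI loss = 1000 kg (the Σ of target masses is 1000 kg; against the stated basis, 1000 kg — rounding explains the deltas).
Summing the batch: Σ batch = 1027 kg; LOI loss = Σ batch·LOI = 27.39 kg; the yield ratio, glass ÷ batch: 97.33%.

Batch per 1000 kg melt:
  aragonite sand: 56.37 kg
  zinc white: 161.8 kg
  zircon: 206.8 kg
  wollastonite: 602.4 kg
Total batch = 1027 kg; LOI loss = 27.39 kg; yield = 97.33%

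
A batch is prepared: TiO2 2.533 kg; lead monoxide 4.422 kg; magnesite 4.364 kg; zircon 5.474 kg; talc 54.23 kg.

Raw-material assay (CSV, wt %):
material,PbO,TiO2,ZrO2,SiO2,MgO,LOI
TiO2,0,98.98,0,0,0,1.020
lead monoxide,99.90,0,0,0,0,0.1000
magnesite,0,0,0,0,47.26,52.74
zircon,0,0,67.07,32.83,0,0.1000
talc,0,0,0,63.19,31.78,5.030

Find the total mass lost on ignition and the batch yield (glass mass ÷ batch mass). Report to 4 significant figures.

Each numeric step carries full precision at every stage. Values along the way are displayed, rounded to four significant digits, as written — each reported result takes exactly one rounding — all derived quantities are computed in full float precision (net glass mass, totals, ignition loss, yield, five oxide percentages) starting from the weights on 65.96 kg of glass exactly as shown in the problem or the answer.
Loss on ignition, line by line:
  TiO2: 2.533 × 0.01020 = 0.02584 kg
  lead monoxide: 4.422 × 0.001000 = 0.004422 kg
  magnesite: 4.364 × 0.5274 = 2.302 kg
  zircon: 5.474 × 0.001000 = 0.005474 kg
  talc: 54.23 × 0.05030 = 2.728 kg
Total LOI = 5.065 kg
Glass = batch − LOI = 71.02 − 5.065 = 65.96 kg

LOI loss = 5.065 kg; glass = 65.96 kg; yield = 92.87%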